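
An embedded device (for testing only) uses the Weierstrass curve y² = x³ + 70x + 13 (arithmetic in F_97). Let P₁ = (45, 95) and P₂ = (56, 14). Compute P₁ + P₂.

(39, 46)

(45, 95) + (56, 14). λ = (14 - 95)/(56 - 45) ≡ 16/11 mod 97. 11⁻¹ ≡ 53 (mod 97) since 11·53 = 583 ≡ 1, so λ ≡ 72.
  x = λ² - 45 - 56 = 5184 - 101 ≡ 39; y = λ·(45 - 39) - 95 ≡ 46. → (39, 46)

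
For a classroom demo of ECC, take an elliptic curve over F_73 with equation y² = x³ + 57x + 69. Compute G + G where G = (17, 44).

(58, 0)

tangent at (17, 44): λ = (3·17² + 57)/(2·44) ≡ 48/15. 15⁻¹ ≡ 39 (mod 73), so λ ≡ 48·39 ≡ 47.
  x = λ² - 17 - 17 = 2209 - 34 ≡ 58; y = λ·(17 - 58) - 44 ≡ 0. → (58, 0)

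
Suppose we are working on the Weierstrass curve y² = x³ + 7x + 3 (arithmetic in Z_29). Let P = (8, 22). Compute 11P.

Repeated addition: build up to 11P.
2P: tangent at (8, 22): λ = (3·8² + 7)/(2·22) ≡ 25/15. 15⁻¹ ≡ 2 (mod 29) since 15·2 = 30 ≡ 1, so λ ≡ 25·2 ≡ 21.
  x = λ² - 8 - 8 = 441 - 16 ≡ 19; y = λ·(8 - 19) - 22 ≡ 8. → (19, 8)
3P: (19, 8) + (8, 22). λ = (22 - 8)/(8 - 19) ≡ 14/18 mod 29. 18⁻¹ ≡ 21 (mod 29), so λ ≡ 4.
  x = λ² - 19 - 8 = 16 - 27 ≡ 18; y = λ·(19 - 18) - 8 ≡ 25. → (18, 25)
4P: (18, 25) + (8, 22). λ = (22 - 25)/(8 - 18) ≡ 26/19 mod 29. 19⁻¹ ≡ 26 (mod 29) since 19·26 = 494 ≡ 1, so λ ≡ 9.
  x = λ² - 18 - 8 = 81 - 26 ≡ 26; y = λ·(18 - 26) - 25 ≡ 19. → (26, 19)
5P: (26, 19) + (8, 22). λ = (22 - 19)/(8 - 26) ≡ 3/11 mod 29. 11⁻¹ ≡ 8 (mod 29) since 11·8 = 88 ≡ 1, so λ ≡ 24.
  x = λ² - 26 - 8 = 576 - 34 ≡ 20; y = λ·(26 - 20) - 19 ≡ 9. → (20, 9)
6P: (20, 9) + (8, 22). λ = (22 - 9)/(8 - 20) ≡ 13/17 mod 29. 17⁻¹ ≡ 12 (mod 29), so λ ≡ 11.
  x = λ² - 20 - 8 = 121 - 28 ≡ 6; y = λ·(20 - 6) - 9 ≡ 0. → (6, 0)
7P: (6, 0) + (8, 22). λ = (22 - 0)/(8 - 6) ≡ 22/2 mod 29. 2⁻¹ ≡ 15 (mod 29), so λ ≡ 11.
  x = λ² - 6 - 8 = 121 - 14 ≡ 20; y = λ·(6 - 20) - 0 ≡ 20. → (20, 20)
8P: (20, 20) + (8, 22). λ = (22 - 20)/(8 - 20) ≡ 2/17 mod 29. 17⁻¹ ≡ 12 (mod 29), so λ ≡ 24.
  x = λ² - 20 - 8 = 576 - 28 ≡ 26; y = λ·(20 - 26) - 20 ≡ 10. → (26, 10)
9P: (26, 10) + (8, 22). λ = (22 - 10)/(8 - 26) ≡ 12/11 mod 29. 11⁻¹ ≡ 8 (mod 29), so λ ≡ 9.
  x = λ² - 26 - 8 = 81 - 34 ≡ 18; y = λ·(26 - 18) - 10 ≡ 4. → (18, 4)
10P: (18, 4) + (8, 22). λ = (22 - 4)/(8 - 18) ≡ 18/19 mod 29. 19⁻¹ ≡ 26 (mod 29), so λ ≡ 4.
  x = λ² - 18 - 8 = 16 - 26 ≡ 19; y = λ·(18 - 19) - 4 ≡ 21. → (19, 21)
11P: (19, 21) + (8, 22). λ = (22 - 21)/(8 - 19) ≡ 1/18 mod 29. 18⁻¹ ≡ 21 (mod 29), so λ ≡ 21.
  x = λ² - 19 - 8 = 441 - 27 ≡ 8; y = λ·(19 - 8) - 21 ≡ 7. → (8, 7)

(8, 7)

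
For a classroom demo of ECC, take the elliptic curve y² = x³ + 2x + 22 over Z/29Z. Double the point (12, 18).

(21, 4)

tangent at (12, 18): λ = (3·12² + 2)/(2·18) ≡ 28/7. 7⁻¹ ≡ 25 (mod 29) since 7·25 = 175 ≡ 1, so λ ≡ 28·25 ≡ 4.
  x = λ² - 12 - 12 = 16 - 24 ≡ 21; y = λ·(12 - 21) - 18 ≡ 4. → (21, 4)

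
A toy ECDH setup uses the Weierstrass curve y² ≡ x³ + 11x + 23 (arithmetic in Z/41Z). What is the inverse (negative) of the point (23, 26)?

(23, 15)

-(23, 26) = (23, -26 mod 41) = (23, 15).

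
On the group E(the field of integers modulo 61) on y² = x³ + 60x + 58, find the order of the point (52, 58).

3

2P: tangent at (52, 58): λ = (3·52² + 60)/(2·58) ≡ 59/55. 55⁻¹ ≡ 10 (mod 61), so λ ≡ 59·10 ≡ 41.
  x = λ² - 52 - 52 = 1681 - 104 ≡ 52; y = λ·(52 - 52) - 58 ≡ 3. → (52, 3)
3P: (52, 3) + (52, 58): same x and y₁ ≡ -y₂, so the sum is 𝒪.
3P = 𝒪, so the order is 3.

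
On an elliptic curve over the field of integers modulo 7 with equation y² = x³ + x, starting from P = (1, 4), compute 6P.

(0, 0)

Double-and-add on 6 = (110)₂. Start with P = (1, 4) for the leading 1-bit.
double: tangent at (1, 4): λ = (3·1² + 1)/(2·4) ≡ 4/1. 1⁻¹ ≡ 1 (mod 7), so λ ≡ 4·1 ≡ 4.
  x = λ² - 1 - 1 = 16 - 2 ≡ 0; y = λ·(1 - 0) - 4 ≡ 0. → (0, 0)
add P: (0, 0) + (1, 4). λ = (4 - 0)/(1 - 0) ≡ 4/1 mod 7. 1⁻¹ ≡ 1 (mod 7), so λ ≡ 4.
  x = λ² - 0 - 1 = 16 - 1 ≡ 1; y = λ·(0 - 1) - 0 ≡ 3. → (1, 3)
double: tangent at (1, 3): λ = (3·1² + 1)/(2·3) ≡ 4/6. 6⁻¹ ≡ 6 (mod 7) since 6·6 = 36 ≡ 1, so λ ≡ 4·6 ≡ 3.
  x = λ² - 1 - 1 = 9 - 2 ≡ 0; y = λ·(1 - 0) - 3 ≡ 0. → (0, 0)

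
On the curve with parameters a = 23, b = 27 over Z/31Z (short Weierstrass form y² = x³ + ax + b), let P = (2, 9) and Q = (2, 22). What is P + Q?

O

The two points share x = 2 and their y-coordinates satisfy 9 + 22 ≡ 0 (mod 31), so they are inverses. Their sum is O.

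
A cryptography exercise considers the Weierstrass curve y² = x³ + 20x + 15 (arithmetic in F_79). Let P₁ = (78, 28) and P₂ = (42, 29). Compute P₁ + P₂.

(1, 73)

(78, 28) + (42, 29). λ = (29 - 28)/(42 - 78) ≡ 1/43 mod 79. 43⁻¹ ≡ 68 (mod 79), so λ ≡ 68.
  x = λ² - 78 - 42 = 4624 - 120 ≡ 1; y = λ·(78 - 1) - 28 ≡ 73. → (1, 73)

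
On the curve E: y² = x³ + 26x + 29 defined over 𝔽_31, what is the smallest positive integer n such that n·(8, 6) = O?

4

2P: tangent at (8, 6): λ = (3·8² + 26)/(2·6) ≡ 1/12. 12⁻¹ ≡ 13 (mod 31) since 12·13 = 156 ≡ 1, so λ ≡ 1·13 ≡ 13.
  x = λ² - 8 - 8 = 169 - 16 ≡ 29; y = λ·(8 - 29) - 6 ≡ 0. → (29, 0)
3P: (29, 0) + (8, 6). λ = (6 - 0)/(8 - 29) ≡ 6/10 mod 31. 10⁻¹ ≡ 28 (mod 31) since 10·28 = 280 ≡ 1, so λ ≡ 13.
  x = λ² - 29 - 8 = 169 - 37 ≡ 8; y = λ·(29 - 8) - 0 ≡ 25. → (8, 25)
4P: (8, 25) + (8, 6): same x and y₁ ≡ -y₂, so the sum is O.
4P = O, so the order is 4.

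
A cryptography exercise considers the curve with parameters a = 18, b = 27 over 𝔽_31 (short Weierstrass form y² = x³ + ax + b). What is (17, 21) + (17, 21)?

(4, 16)

tangent at (17, 21): λ = (3·17² + 18)/(2·21) ≡ 17/11. 11⁻¹ ≡ 17 (mod 31) since 11·17 = 187 ≡ 1, so λ ≡ 17·17 ≡ 10.
  x = λ² - 17 - 17 = 100 - 34 ≡ 4; y = λ·(17 - 4) - 21 ≡ 16. → (4, 16)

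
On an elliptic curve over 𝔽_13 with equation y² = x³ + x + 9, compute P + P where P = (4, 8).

(6, 7)

tangent at (4, 8): λ = (3·4² + 1)/(2·8) ≡ 10/3. 3⁻¹ ≡ 9 (mod 13) since 3·9 = 27 ≡ 1, so λ ≡ 10·9 ≡ 12.
  x = λ² - 4 - 4 = 144 - 8 ≡ 6; y = λ·(4 - 6) - 8 ≡ 7. → (6, 7)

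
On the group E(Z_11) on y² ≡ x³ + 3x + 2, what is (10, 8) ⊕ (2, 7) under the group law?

(4, 1)

(10, 8) + (2, 7). λ = (7 - 8)/(2 - 10) ≡ 10/3 mod 11. 3⁻¹ ≡ 4 (mod 11) since 3·4 = 12 ≡ 1, so λ ≡ 7.
  x = λ² - 10 - 2 = 49 - 12 ≡ 4; y = λ·(10 - 4) - 8 ≡ 1. → (4, 1)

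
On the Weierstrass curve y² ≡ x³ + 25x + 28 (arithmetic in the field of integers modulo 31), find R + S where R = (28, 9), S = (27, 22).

(28, 9) + (27, 22). λ = (22 - 9)/(27 - 28) ≡ 13/30 mod 31. 30⁻¹ ≡ 30 (mod 31) since 30·30 = 900 ≡ 1, so λ ≡ 18.
  x = λ² - 28 - 27 = 324 - 55 ≡ 21; y = λ·(28 - 21) - 9 ≡ 24. → (21, 24)

(21, 24)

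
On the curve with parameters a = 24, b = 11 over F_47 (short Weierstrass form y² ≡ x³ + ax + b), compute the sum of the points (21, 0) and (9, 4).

(21, 0) + (9, 4). λ = (4 - 0)/(9 - 21) ≡ 4/35 mod 47. 35⁻¹ ≡ 43 (mod 47), so λ ≡ 31.
  x = λ² - 21 - 9 = 961 - 30 ≡ 38; y = λ·(21 - 38) - 0 ≡ 37. → (38, 37)

(38, 37)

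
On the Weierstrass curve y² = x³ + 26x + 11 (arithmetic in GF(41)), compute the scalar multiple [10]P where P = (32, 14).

Double-and-add on 10 = (1010)₂. Start with P = (32, 14) for the leading 1-bit.
double: tangent at (32, 14): λ = (3·32² + 26)/(2·14) ≡ 23/28. 28⁻¹ ≡ 22 (mod 41), so λ ≡ 23·22 ≡ 14.
  x = λ² - 32 - 32 = 196 - 64 ≡ 9; y = λ·(32 - 9) - 14 ≡ 21. → (9, 21)
double: tangent at (9, 21): λ = (3·9² + 26)/(2·21) ≡ 23/1. 1⁻¹ ≡ 1 (mod 41) since 1·1 = 1 ≡ 1, so λ ≡ 23·1 ≡ 23.
  x = λ² - 9 - 9 = 529 - 18 ≡ 19; y = λ·(9 - 19) - 21 ≡ 36. → (19, 36)
add P: (19, 36) + (32, 14). λ = (14 - 36)/(32 - 19) ≡ 19/13 mod 41. 13⁻¹ ≡ 19 (mod 41) since 13·19 = 247 ≡ 1, so λ ≡ 33.
  x = λ² - 19 - 32 = 1089 - 51 ≡ 13; y = λ·(19 - 13) - 36 ≡ 39. → (13, 39)
double: tangent at (13, 39): λ = (3·13² + 26)/(2·39) ≡ 0/37. 37⁻¹ ≡ 10 (mod 41), so λ ≡ 0·10 ≡ 0.
  x = λ² - 13 - 13 = 0 - 26 ≡ 15; y = λ·(13 - 15) - 39 ≡ 2. → (15, 2)

(15, 2)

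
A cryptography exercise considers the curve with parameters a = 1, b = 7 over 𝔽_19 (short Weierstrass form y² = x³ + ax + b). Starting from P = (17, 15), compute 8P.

(17, 4)

Double-and-add on 8 = (1000)₂. Start with P = (17, 15) for the leading 1-bit.
double: tangent at (17, 15): λ = (3·17² + 1)/(2·15) ≡ 13/11. 11⁻¹ ≡ 7 (mod 19) since 11·7 = 77 ≡ 1, so λ ≡ 13·7 ≡ 15.
  x = λ² - 17 - 17 = 225 - 34 ≡ 1; y = λ·(17 - 1) - 15 ≡ 16. → (1, 16)
double: tangent at (1, 16): λ = (3·1² + 1)/(2·16) ≡ 4/13. 13⁻¹ ≡ 3 (mod 19) since 13·3 = 39 ≡ 1, so λ ≡ 4·3 ≡ 12.
  x = λ² - 1 - 1 = 144 - 2 ≡ 9; y = λ·(1 - 9) - 16 ≡ 2. → (9, 2)
double: tangent at (9, 2): λ = (3·9² + 1)/(2·2) ≡ 16/4. 4⁻¹ ≡ 5 (mod 19) since 4·5 = 20 ≡ 1, so λ ≡ 16·5 ≡ 4.
  x = λ² - 9 - 9 = 16 - 18 ≡ 17; y = λ·(9 - 17) - 2 ≡ 4. → (17, 4)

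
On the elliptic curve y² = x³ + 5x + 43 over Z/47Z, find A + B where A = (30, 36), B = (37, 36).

(27, 11)

(30, 36) + (37, 36). λ = (36 - 36)/(37 - 30) ≡ 0/7 mod 47. 7⁻¹ ≡ 27 (mod 47), so λ ≡ 0.
  x = λ² - 30 - 37 = 0 - 67 ≡ 27; y = λ·(30 - 27) - 36 ≡ 11. → (27, 11)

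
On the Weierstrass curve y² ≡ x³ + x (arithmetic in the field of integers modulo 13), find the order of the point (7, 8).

2P: tangent at (7, 8): λ = (3·7² + 1)/(2·8) ≡ 5/3. 3⁻¹ ≡ 9 (mod 13), so λ ≡ 5·9 ≡ 6.
  x = λ² - 7 - 7 = 36 - 14 ≡ 9; y = λ·(7 - 9) - 8 ≡ 6. → (9, 6)
3P: (9, 6) + (7, 8). λ = (8 - 6)/(7 - 9) ≡ 2/11 mod 13. 11⁻¹ ≡ 6 (mod 13), so λ ≡ 12.
  x = λ² - 9 - 7 = 144 - 16 ≡ 11; y = λ·(9 - 11) - 6 ≡ 9. → (11, 9)
4P: (11, 9) + (7, 8). λ = (8 - 9)/(7 - 11) ≡ 12/9 mod 13. 9⁻¹ ≡ 3 (mod 13), so λ ≡ 10.
  x = λ² - 11 - 7 = 100 - 18 ≡ 4; y = λ·(11 - 4) - 9 ≡ 9. → (4, 9)
5P: (4, 9) + (7, 8). λ = (8 - 9)/(7 - 4) ≡ 12/3 mod 13. 3⁻¹ ≡ 9 (mod 13), so λ ≡ 4.
  x = λ² - 4 - 7 = 16 - 11 ≡ 5; y = λ·(4 - 5) - 9 ≡ 0. → (5, 0)
6P: (5, 0) + (7, 8). λ = (8 - 0)/(7 - 5) ≡ 8/2 mod 13. 2⁻¹ ≡ 7 (mod 13), so λ ≡ 4.
  x = λ² - 5 - 7 = 16 - 12 ≡ 4; y = λ·(5 - 4) - 0 ≡ 4. → (4, 4)
7P: (4, 4) + (7, 8). λ = (8 - 4)/(7 - 4) ≡ 4/3 mod 13. 3⁻¹ ≡ 9 (mod 13) since 3·9 = 27 ≡ 1, so λ ≡ 10.
  x = λ² - 4 - 7 = 100 - 11 ≡ 11; y = λ·(4 - 11) - 4 ≡ 4. → (11, 4)
8P: (11, 4) + (7, 8). λ = (8 - 4)/(7 - 11) ≡ 4/9 mod 13. 9⁻¹ ≡ 3 (mod 13), so λ ≡ 12.
  x = λ² - 11 - 7 = 144 - 18 ≡ 9; y = λ·(11 - 9) - 4 ≡ 7. → (9, 7)
9P: (9, 7) + (7, 8). λ = (8 - 7)/(7 - 9) ≡ 1/11 mod 13. 11⁻¹ ≡ 6 (mod 13), so λ ≡ 6.
  x = λ² - 9 - 7 = 36 - 16 ≡ 7; y = λ·(9 - 7) - 7 ≡ 5. → (7, 5)
10P: (7, 5) + (7, 8): same x and y₁ ≡ -y₂, so the sum is 𝒪.
10P = 𝒪, so the order is 10.

10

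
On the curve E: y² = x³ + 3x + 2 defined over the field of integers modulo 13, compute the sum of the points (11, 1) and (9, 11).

(5, 8)

(11, 1) + (9, 11). λ = (11 - 1)/(9 - 11) ≡ 10/11 mod 13. 11⁻¹ ≡ 6 (mod 13), so λ ≡ 8.
  x = λ² - 11 - 9 = 64 - 20 ≡ 5; y = λ·(11 - 5) - 1 ≡ 8. → (5, 8)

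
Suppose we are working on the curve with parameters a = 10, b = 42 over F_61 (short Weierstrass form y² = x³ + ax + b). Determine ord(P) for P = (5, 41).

2P: tangent at (5, 41): λ = (3·5² + 10)/(2·41) ≡ 24/21. 21⁻¹ ≡ 32 (mod 61) since 21·32 = 672 ≡ 1, so λ ≡ 24·32 ≡ 36.
  x = λ² - 5 - 5 = 1296 - 10 ≡ 5; y = λ·(5 - 5) - 41 ≡ 20. → (5, 20)
3P: (5, 20) + (5, 41): same x and y₁ ≡ -y₂, so the sum is O.
3P = O, so the order is 3.

3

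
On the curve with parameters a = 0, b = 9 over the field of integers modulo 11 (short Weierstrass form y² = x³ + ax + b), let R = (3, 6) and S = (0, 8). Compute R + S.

(3, 6) + (0, 8). λ = (8 - 6)/(0 - 3) ≡ 2/8 mod 11. 8⁻¹ ≡ 7 (mod 11), so λ ≡ 3.
  x = λ² - 3 - 0 = 9 - 3 ≡ 6; y = λ·(3 - 6) - 6 ≡ 7. → (6, 7)

(6, 7)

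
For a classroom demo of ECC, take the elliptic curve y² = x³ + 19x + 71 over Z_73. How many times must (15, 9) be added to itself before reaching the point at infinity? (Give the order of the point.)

2P: tangent at (15, 9): λ = (3·15² + 19)/(2·9) ≡ 37/18. 18⁻¹ ≡ 69 (mod 73) since 18·69 = 1242 ≡ 1, so λ ≡ 37·69 ≡ 71.
  x = λ² - 15 - 15 = 5041 - 30 ≡ 47; y = λ·(15 - 47) - 9 ≡ 55. → (47, 55)
3P: (47, 55) + (15, 9). λ = (9 - 55)/(15 - 47) ≡ 27/41 mod 73. 41⁻¹ ≡ 57 (mod 73), so λ ≡ 6.
  x = λ² - 47 - 15 = 36 - 62 ≡ 47; y = λ·(47 - 47) - 55 ≡ 18. → (47, 18)
4P: (47, 18) + (15, 9). λ = (9 - 18)/(15 - 47) ≡ 64/41 mod 73. 41⁻¹ ≡ 57 (mod 73), so λ ≡ 71.
  x = λ² - 47 - 15 = 5041 - 62 ≡ 15; y = λ·(47 - 15) - 18 ≡ 64. → (15, 64)
5P: (15, 64) + (15, 9): same x and y₁ ≡ -y₂, so the sum is the point at infinity.
5P = the point at infinity, so the order is 5.

5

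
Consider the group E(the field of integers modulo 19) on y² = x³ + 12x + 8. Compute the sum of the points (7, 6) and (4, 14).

(7, 6) + (4, 14). λ = (14 - 6)/(4 - 7) ≡ 8/16 mod 19. 16⁻¹ ≡ 6 (mod 19) since 16·6 = 96 ≡ 1, so λ ≡ 10.
  x = λ² - 7 - 4 = 100 - 11 ≡ 13; y = λ·(7 - 13) - 6 ≡ 10. → (13, 10)

(13, 10)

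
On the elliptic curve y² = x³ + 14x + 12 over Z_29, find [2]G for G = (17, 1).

(18, 8)

tangent at (17, 1): λ = (3·17² + 14)/(2·1) ≡ 11/2. 2⁻¹ ≡ 15 (mod 29) since 2·15 = 30 ≡ 1, so λ ≡ 11·15 ≡ 20.
  x = λ² - 17 - 17 = 400 - 34 ≡ 18; y = λ·(17 - 18) - 1 ≡ 8. → (18, 8)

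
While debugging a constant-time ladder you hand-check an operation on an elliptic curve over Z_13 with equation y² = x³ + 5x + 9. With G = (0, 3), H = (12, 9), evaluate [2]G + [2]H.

(5, 9)

First 2G:
Repeated addition: build up to 2G.
2G: tangent at (0, 3): λ = (3·0² + 5)/(2·3) ≡ 5/6. 6⁻¹ ≡ 11 (mod 13), so λ ≡ 5·11 ≡ 3.
  x = λ² - 0 - 0 = 9 - 0 ≡ 9; y = λ·(0 - 9) - 3 ≡ 9. → (9, 9)
2G = (9, 9).
Next 2H:
Repeated addition: build up to 2H.
2H: tangent at (12, 9): λ = (3·12² + 5)/(2·9) ≡ 8/5. 5⁻¹ ≡ 8 (mod 13) since 5·8 = 40 ≡ 1, so λ ≡ 8·8 ≡ 12.
  x = λ² - 12 - 12 = 144 - 24 ≡ 3; y = λ·(12 - 3) - 9 ≡ 8. → (3, 8)
2H = (3, 8).
Finally 2G + 2H:
(9, 9) + (3, 8). λ = (8 - 9)/(3 - 9) ≡ 12/7 mod 13. 7⁻¹ ≡ 2 (mod 13), so λ ≡ 11.
  x = λ² - 9 - 3 = 121 - 12 ≡ 5; y = λ·(9 - 5) - 9 ≡ 9. → (5, 9)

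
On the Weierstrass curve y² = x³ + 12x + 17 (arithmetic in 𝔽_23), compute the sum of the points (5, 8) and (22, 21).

(5, 8) + (22, 21). λ = (21 - 8)/(22 - 5) ≡ 13/17 mod 23. 17⁻¹ ≡ 19 (mod 23) since 17·19 = 323 ≡ 1, so λ ≡ 17.
  x = λ² - 5 - 22 = 289 - 27 ≡ 9; y = λ·(5 - 9) - 8 ≡ 16. → (9, 16)

(9, 16)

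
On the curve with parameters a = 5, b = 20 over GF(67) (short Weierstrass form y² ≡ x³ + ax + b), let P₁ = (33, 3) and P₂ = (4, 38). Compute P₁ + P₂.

(45, 60)

(33, 3) + (4, 38). λ = (38 - 3)/(4 - 33) ≡ 35/38 mod 67. 38⁻¹ ≡ 30 (mod 67) since 38·30 = 1140 ≡ 1, so λ ≡ 45.
  x = λ² - 33 - 4 = 2025 - 37 ≡ 45; y = λ·(33 - 45) - 3 ≡ 60. → (45, 60)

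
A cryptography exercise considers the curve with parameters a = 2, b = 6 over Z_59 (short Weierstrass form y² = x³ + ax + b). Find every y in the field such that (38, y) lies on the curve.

x³ + 2x + 6 = 54954 ≡ 25 (mod 59).
Square roots of 25 mod 59: 5 and 54 (since 5² = 25 ≡ 25).

5, 54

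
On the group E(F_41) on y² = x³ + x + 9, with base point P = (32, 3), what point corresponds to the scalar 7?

Double-and-add on 7 = (111)₂. Start with P = (32, 3) for the leading 1-bit.
double: tangent at (32, 3): λ = (3·32² + 1)/(2·3) ≡ 39/6. 6⁻¹ ≡ 7 (mod 41), so λ ≡ 39·7 ≡ 27.
  x = λ² - 32 - 32 = 729 - 64 ≡ 9; y = λ·(32 - 9) - 3 ≡ 3. → (9, 3)
add P: (9, 3) + (32, 3). λ = (3 - 3)/(32 - 9) ≡ 0/23 mod 41. 23⁻¹ ≡ 25 (mod 41), so λ ≡ 0.
  x = λ² - 9 - 32 = 0 - 41 ≡ 0; y = λ·(9 - 0) - 3 ≡ 38. → (0, 38)
double: tangent at (0, 38): λ = (3·0² + 1)/(2·38) ≡ 1/35. 35⁻¹ ≡ 34 (mod 41), so λ ≡ 1·34 ≡ 34.
  x = λ² - 0 - 0 = 1156 - 0 ≡ 8; y = λ·(0 - 8) - 38 ≡ 18. → (8, 18)
add P: (8, 18) + (32, 3). λ = (3 - 18)/(32 - 8) ≡ 26/24 mod 41. 24⁻¹ ≡ 12 (mod 41), so λ ≡ 25.
  x = λ² - 8 - 32 = 625 - 40 ≡ 11; y = λ·(8 - 11) - 18 ≡ 30. → (11, 30)

(11, 30)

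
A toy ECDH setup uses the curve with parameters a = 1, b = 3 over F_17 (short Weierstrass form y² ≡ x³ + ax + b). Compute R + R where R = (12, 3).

tangent at (12, 3): λ = (3·12² + 1)/(2·3) ≡ 8/6. 6⁻¹ ≡ 3 (mod 17) since 6·3 = 18 ≡ 1, so λ ≡ 8·3 ≡ 7.
  x = λ² - 12 - 12 = 49 - 24 ≡ 8; y = λ·(12 - 8) - 3 ≡ 8. → (8, 8)

(8, 8)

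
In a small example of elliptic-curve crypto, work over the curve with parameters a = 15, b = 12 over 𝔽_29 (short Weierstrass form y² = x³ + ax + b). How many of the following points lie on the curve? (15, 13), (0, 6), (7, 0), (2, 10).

(15, 13): 13² ≡ 24, rhs ≡ 16 → off.
(0, 6): 6² ≡ 7, rhs ≡ 12 → off.
(7, 0): 0² ≡ 0, rhs ≡ 25 → off.
(2, 10): 10² ≡ 13, rhs ≡ 21 → off.

0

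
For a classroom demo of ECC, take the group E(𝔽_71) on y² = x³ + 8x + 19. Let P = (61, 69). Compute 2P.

(56, 43)

tangent at (61, 69): λ = (3·61² + 8)/(2·69) ≡ 24/67. 67⁻¹ ≡ 53 (mod 71), so λ ≡ 24·53 ≡ 65.
  x = λ² - 61 - 61 = 4225 - 122 ≡ 56; y = λ·(61 - 56) - 69 ≡ 43. → (56, 43)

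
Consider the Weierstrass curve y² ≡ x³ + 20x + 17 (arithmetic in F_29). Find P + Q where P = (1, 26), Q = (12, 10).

(1, 26) + (12, 10). λ = (10 - 26)/(12 - 1) ≡ 13/11 mod 29. 11⁻¹ ≡ 8 (mod 29), so λ ≡ 17.
  x = λ² - 1 - 12 = 289 - 13 ≡ 15; y = λ·(1 - 15) - 26 ≡ 26. → (15, 26)

(15, 26)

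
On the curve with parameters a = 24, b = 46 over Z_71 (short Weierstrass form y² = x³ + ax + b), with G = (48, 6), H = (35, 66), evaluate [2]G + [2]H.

(51, 21)

First 2G:
Repeated addition: build up to 2G.
2G: tangent at (48, 6): λ = (3·48² + 24)/(2·6) ≡ 49/12. 12⁻¹ ≡ 6 (mod 71) since 12·6 = 72 ≡ 1, so λ ≡ 49·6 ≡ 10.
  x = λ² - 48 - 48 = 100 - 96 ≡ 4; y = λ·(48 - 4) - 6 ≡ 8. → (4, 8)
2G = (4, 8).
Next 2H:
Repeated addition: build up to 2H.
2H: tangent at (35, 66): λ = (3·35² + 24)/(2·66) ≡ 7/61. 61⁻¹ ≡ 7 (mod 71), so λ ≡ 7·7 ≡ 49.
  x = λ² - 35 - 35 = 2401 - 70 ≡ 59; y = λ·(35 - 59) - 66 ≡ 36. → (59, 36)
2H = (59, 36).
Finally 2G + 2H:
(4, 8) + (59, 36). λ = (36 - 8)/(59 - 4) ≡ 28/55 mod 71. 55⁻¹ ≡ 31 (mod 71) since 55·31 = 1705 ≡ 1, so λ ≡ 16.
  x = λ² - 4 - 59 = 256 - 63 ≡ 51; y = λ·(4 - 51) - 8 ≡ 21. → (51, 21)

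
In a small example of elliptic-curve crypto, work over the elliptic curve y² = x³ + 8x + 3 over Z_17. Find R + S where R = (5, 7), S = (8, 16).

(5, 7) + (8, 16). λ = (16 - 7)/(8 - 5) ≡ 9/3 mod 17. 3⁻¹ ≡ 6 (mod 17) since 3·6 = 18 ≡ 1, so λ ≡ 3.
  x = λ² - 5 - 8 = 9 - 13 ≡ 13; y = λ·(5 - 13) - 7 ≡ 3. → (13, 3)

(13, 3)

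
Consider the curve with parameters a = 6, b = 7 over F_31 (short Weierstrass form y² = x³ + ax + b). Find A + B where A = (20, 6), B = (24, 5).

(20, 6) + (24, 5). λ = (5 - 6)/(24 - 20) ≡ 30/4 mod 31. 4⁻¹ ≡ 8 (mod 31), so λ ≡ 23.
  x = λ² - 20 - 24 = 529 - 44 ≡ 20; y = λ·(20 - 20) - 6 ≡ 25. → (20, 25)

(20, 25)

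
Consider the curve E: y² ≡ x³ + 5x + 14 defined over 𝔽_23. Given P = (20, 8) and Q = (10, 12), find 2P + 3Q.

First 2P:
Repeated addition: build up to 2P.
2P: tangent at (20, 8): λ = (3·20² + 5)/(2·8) ≡ 9/16. 16⁻¹ ≡ 13 (mod 23), so λ ≡ 9·13 ≡ 2.
  x = λ² - 20 - 20 = 4 - 40 ≡ 10; y = λ·(20 - 10) - 8 ≡ 12. → (10, 12)
2P = (10, 12).
Next 3Q:
Repeated addition: build up to 3Q.
2Q: tangent at (10, 12): λ = (3·10² + 5)/(2·12) ≡ 6/1. 1⁻¹ ≡ 1 (mod 23) since 1·1 = 1 ≡ 1, so λ ≡ 6·1 ≡ 6.
  x = λ² - 10 - 10 = 36 - 20 ≡ 16; y = λ·(10 - 16) - 12 ≡ 21. → (16, 21)
3Q: (16, 21) + (10, 12). λ = (12 - 21)/(10 - 16) ≡ 14/17 mod 23. 17⁻¹ ≡ 19 (mod 23) since 17·19 = 323 ≡ 1, so λ ≡ 13.
  x = λ² - 16 - 10 = 169 - 26 ≡ 5; y = λ·(16 - 5) - 21 ≡ 7. → (5, 7)
3Q = (5, 7).
Finally 2P + 3Q:
(10, 12) + (5, 7). λ = (7 - 12)/(5 - 10) ≡ 18/18 mod 23. 18⁻¹ ≡ 9 (mod 23) since 18·9 = 162 ≡ 1, so λ ≡ 1.
  x = λ² - 10 - 5 = 1 - 15 ≡ 9; y = λ·(10 - 9) - 12 ≡ 12. → (9, 12)

(9, 12)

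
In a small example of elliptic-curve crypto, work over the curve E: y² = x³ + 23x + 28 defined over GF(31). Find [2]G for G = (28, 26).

tangent at (28, 26): λ = (3·28² + 23)/(2·26) ≡ 19/21. 21⁻¹ ≡ 3 (mod 31), so λ ≡ 19·3 ≡ 26.
  x = λ² - 28 - 28 = 676 - 56 ≡ 0; y = λ·(28 - 0) - 26 ≡ 20. → (0, 20)

(0, 20)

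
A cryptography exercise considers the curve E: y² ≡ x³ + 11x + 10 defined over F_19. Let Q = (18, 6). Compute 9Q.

Double-and-add on 9 = (1001)₂. Start with Q = (18, 6) for the leading 1-bit.
double: tangent at (18, 6): λ = (3·18² + 11)/(2·6) ≡ 14/12. 12⁻¹ ≡ 8 (mod 19) since 12·8 = 96 ≡ 1, so λ ≡ 14·8 ≡ 17.
  x = λ² - 18 - 18 = 289 - 36 ≡ 6; y = λ·(18 - 6) - 6 ≡ 8. → (6, 8)
double: tangent at (6, 8): λ = (3·6² + 11)/(2·8) ≡ 5/16. 16⁻¹ ≡ 6 (mod 19), so λ ≡ 5·6 ≡ 11.
  x = λ² - 6 - 6 = 121 - 12 ≡ 14; y = λ·(6 - 14) - 8 ≡ 18. → (14, 18)
double: tangent at (14, 18): λ = (3·14² + 11)/(2·18) ≡ 10/17. 17⁻¹ ≡ 9 (mod 19) since 17·9 = 153 ≡ 1, so λ ≡ 10·9 ≡ 14.
  x = λ² - 14 - 14 = 196 - 28 ≡ 16; y = λ·(14 - 16) - 18 ≡ 11. → (16, 11)
add Q: (16, 11) + (18, 6). λ = (6 - 11)/(18 - 16) ≡ 14/2 mod 19. 2⁻¹ ≡ 10 (mod 19), so λ ≡ 7.
  x = λ² - 16 - 18 = 49 - 34 ≡ 15; y = λ·(16 - 15) - 11 ≡ 15. → (15, 15)

(15, 15)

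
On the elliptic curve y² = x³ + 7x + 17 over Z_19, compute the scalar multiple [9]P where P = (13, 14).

Repeated addition: build up to 9P.
2P: tangent at (13, 14): λ = (3·13² + 7)/(2·14) ≡ 1/9. 9⁻¹ ≡ 17 (mod 19), so λ ≡ 1·17 ≡ 17.
  x = λ² - 13 - 13 = 289 - 26 ≡ 16; y = λ·(13 - 16) - 14 ≡ 11. → (16, 11)
3P: (16, 11) + (13, 14). λ = (14 - 11)/(13 - 16) ≡ 3/16 mod 19. 16⁻¹ ≡ 6 (mod 19) since 16·6 = 96 ≡ 1, so λ ≡ 18.
  x = λ² - 16 - 13 = 324 - 29 ≡ 10; y = λ·(16 - 10) - 11 ≡ 2. → (10, 2)
4P: (10, 2) + (13, 14). λ = (14 - 2)/(13 - 10) ≡ 12/3 mod 19. 3⁻¹ ≡ 13 (mod 19), so λ ≡ 4.
  x = λ² - 10 - 13 = 16 - 23 ≡ 12; y = λ·(10 - 12) - 2 ≡ 9. → (12, 9)
5P: (12, 9) + (13, 14). λ = (14 - 9)/(13 - 12) ≡ 5/1 mod 19. 1⁻¹ ≡ 1 (mod 19), so λ ≡ 5.
  x = λ² - 12 - 13 = 25 - 25 ≡ 0; y = λ·(12 - 0) - 9 ≡ 13. → (0, 13)
6P: (0, 13) + (13, 14). λ = (14 - 13)/(13 - 0) ≡ 1/13 mod 19. 13⁻¹ ≡ 3 (mod 19), so λ ≡ 3.
  x = λ² - 0 - 13 = 9 - 13 ≡ 15; y = λ·(0 - 15) - 13 ≡ 18. → (15, 18)
7P: (15, 18) + (13, 14). λ = (14 - 18)/(13 - 15) ≡ 15/17 mod 19. 17⁻¹ ≡ 9 (mod 19), so λ ≡ 2.
  x = λ² - 15 - 13 = 4 - 28 ≡ 14; y = λ·(15 - 14) - 18 ≡ 3. → (14, 3)
8P: (14, 3) + (13, 14). λ = (14 - 3)/(13 - 14) ≡ 11/18 mod 19. 18⁻¹ ≡ 18 (mod 19) since 18·18 = 324 ≡ 1, so λ ≡ 8.
  x = λ² - 14 - 13 = 64 - 27 ≡ 18; y = λ·(14 - 18) - 3 ≡ 3. → (18, 3)
9P: (18, 3) + (13, 14). λ = (14 - 3)/(13 - 18) ≡ 11/14 mod 19. 14⁻¹ ≡ 15 (mod 19), so λ ≡ 13.
  x = λ² - 18 - 13 = 169 - 31 ≡ 5; y = λ·(18 - 5) - 3 ≡ 14. → (5, 14)

(5, 14)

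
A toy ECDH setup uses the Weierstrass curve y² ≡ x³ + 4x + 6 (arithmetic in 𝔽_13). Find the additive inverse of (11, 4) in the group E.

-(11, 4) = (11, -4 mod 13) = (11, 9).

(11, 9)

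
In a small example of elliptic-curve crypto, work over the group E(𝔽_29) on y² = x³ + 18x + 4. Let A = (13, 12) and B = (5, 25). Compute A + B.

(15, 13)

(13, 12) + (5, 25). λ = (25 - 12)/(5 - 13) ≡ 13/21 mod 29. 21⁻¹ ≡ 18 (mod 29) since 21·18 = 378 ≡ 1, so λ ≡ 2.
  x = λ² - 13 - 5 = 4 - 18 ≡ 15; y = λ·(13 - 15) - 12 ≡ 13. → (15, 13)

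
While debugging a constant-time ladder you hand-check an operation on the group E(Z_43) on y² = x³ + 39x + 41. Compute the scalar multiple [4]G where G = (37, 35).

(3, 20)

Repeated addition: build up to 4G.
2G: tangent at (37, 35): λ = (3·37² + 39)/(2·35) ≡ 18/27. 27⁻¹ ≡ 8 (mod 43) since 27·8 = 216 ≡ 1, so λ ≡ 18·8 ≡ 15.
  x = λ² - 37 - 37 = 225 - 74 ≡ 22; y = λ·(37 - 22) - 35 ≡ 18. → (22, 18)
3G: (22, 18) + (37, 35). λ = (35 - 18)/(37 - 22) ≡ 17/15 mod 43. 15⁻¹ ≡ 23 (mod 43) since 15·23 = 345 ≡ 1, so λ ≡ 4.
  x = λ² - 22 - 37 = 16 - 59 ≡ 0; y = λ·(22 - 0) - 18 ≡ 27. → (0, 27)
4G: (0, 27) + (37, 35). λ = (35 - 27)/(37 - 0) ≡ 8/37 mod 43. 37⁻¹ ≡ 7 (mod 43) since 37·7 = 259 ≡ 1, so λ ≡ 13.
  x = λ² - 0 - 37 = 169 - 37 ≡ 3; y = λ·(0 - 3) - 27 ≡ 20. → (3, 20)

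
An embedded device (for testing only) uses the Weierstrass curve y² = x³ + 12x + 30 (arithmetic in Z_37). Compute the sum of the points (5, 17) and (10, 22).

(5, 17) + (10, 22). λ = (22 - 17)/(10 - 5) ≡ 5/5 mod 37. 5⁻¹ ≡ 15 (mod 37), so λ ≡ 1.
  x = λ² - 5 - 10 = 1 - 15 ≡ 23; y = λ·(5 - 23) - 17 ≡ 2. → (23, 2)

(23, 2)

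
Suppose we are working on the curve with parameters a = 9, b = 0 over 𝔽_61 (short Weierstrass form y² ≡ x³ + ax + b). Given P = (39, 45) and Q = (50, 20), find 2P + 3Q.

First 2P:
Repeated addition: build up to 2P.
2P: tangent at (39, 45): λ = (3·39² + 9)/(2·45) ≡ 58/29. 29⁻¹ ≡ 40 (mod 61) since 29·40 = 1160 ≡ 1, so λ ≡ 58·40 ≡ 2.
  x = λ² - 39 - 39 = 4 - 78 ≡ 48; y = λ·(39 - 48) - 45 ≡ 59. → (48, 59)
2P = (48, 59).
Next 3Q:
Repeated addition: build up to 3Q.
2Q: tangent at (50, 20): λ = (3·50² + 9)/(2·20) ≡ 6/40. 40⁻¹ ≡ 29 (mod 61), so λ ≡ 6·29 ≡ 52.
  x = λ² - 50 - 50 = 2704 - 100 ≡ 42; y = λ·(50 - 42) - 20 ≡ 30. → (42, 30)
3Q: (42, 30) + (50, 20). λ = (20 - 30)/(50 - 42) ≡ 51/8 mod 61. 8⁻¹ ≡ 23 (mod 61), so λ ≡ 14.
  x = λ² - 42 - 50 = 196 - 92 ≡ 43; y = λ·(42 - 43) - 30 ≡ 17. → (43, 17)
3Q = (43, 17).
Finally 2P + 3Q:
(48, 59) + (43, 17). λ = (17 - 59)/(43 - 48) ≡ 19/56 mod 61. 56⁻¹ ≡ 12 (mod 61), so λ ≡ 45.
  x = λ² - 48 - 43 = 2025 - 91 ≡ 43; y = λ·(48 - 43) - 59 ≡ 44. → (43, 44)

(43, 44)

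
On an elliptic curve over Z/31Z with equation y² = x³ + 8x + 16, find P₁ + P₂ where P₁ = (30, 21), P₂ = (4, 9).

(4, 22)

(30, 21) + (4, 9). λ = (9 - 21)/(4 - 30) ≡ 19/5 mod 31. 5⁻¹ ≡ 25 (mod 31), so λ ≡ 10.
  x = λ² - 30 - 4 = 100 - 34 ≡ 4; y = λ·(30 - 4) - 21 ≡ 22. → (4, 22)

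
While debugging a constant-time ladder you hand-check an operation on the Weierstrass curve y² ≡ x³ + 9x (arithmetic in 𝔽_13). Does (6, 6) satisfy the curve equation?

y² = 6² ≡ 10; x³ + 9x + 0 = 270 ≡ 10 (mod 13). 10 = 10.

yes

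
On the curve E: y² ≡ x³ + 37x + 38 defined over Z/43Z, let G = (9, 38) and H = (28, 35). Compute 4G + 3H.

(29, 1)

First 4G:
Repeated addition: build up to 4G.
2G: tangent at (9, 38): λ = (3·9² + 37)/(2·38) ≡ 22/33. 33⁻¹ ≡ 30 (mod 43), so λ ≡ 22·30 ≡ 15.
  x = λ² - 9 - 9 = 225 - 18 ≡ 35; y = λ·(9 - 35) - 38 ≡ 2. → (35, 2)
3G: (35, 2) + (9, 38). λ = (38 - 2)/(9 - 35) ≡ 36/17 mod 43. 17⁻¹ ≡ 38 (mod 43), so λ ≡ 35.
  x = λ² - 35 - 9 = 1225 - 44 ≡ 20; y = λ·(35 - 20) - 2 ≡ 7. → (20, 7)
4G: (20, 7) + (9, 38). λ = (38 - 7)/(9 - 20) ≡ 31/32 mod 43. 32⁻¹ ≡ 39 (mod 43) since 32·39 = 1248 ≡ 1, so λ ≡ 5.
  x = λ² - 20 - 9 = 25 - 29 ≡ 39; y = λ·(20 - 39) - 7 ≡ 27. → (39, 27)
4G = (39, 27).
Next 3H:
Repeated addition: build up to 3H.
2H: tangent at (28, 35): λ = (3·28² + 37)/(2·35) ≡ 24/27. 27⁻¹ ≡ 8 (mod 43) since 27·8 = 216 ≡ 1, so λ ≡ 24·8 ≡ 20.
  x = λ² - 28 - 28 = 400 - 56 ≡ 0; y = λ·(28 - 0) - 35 ≡ 9. → (0, 9)
3H: (0, 9) + (28, 35). λ = (35 - 9)/(28 - 0) ≡ 26/28 mod 43. 28⁻¹ ≡ 20 (mod 43), so λ ≡ 4.
  x = λ² - 0 - 28 = 16 - 28 ≡ 31; y = λ·(0 - 31) - 9 ≡ 39. → (31, 39)
3H = (31, 39).
Finally 4G + 3H:
(39, 27) + (31, 39). λ = (39 - 27)/(31 - 39) ≡ 12/35 mod 43. 35⁻¹ ≡ 16 (mod 43), so λ ≡ 20.
  x = λ² - 39 - 31 = 400 - 70 ≡ 29; y = λ·(39 - 29) - 27 ≡ 1. → (29, 1)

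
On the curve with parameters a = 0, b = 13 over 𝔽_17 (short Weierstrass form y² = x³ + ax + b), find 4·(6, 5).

Write Q = (6, 5).
Double-and-add on 4 = (100)₂. Start with Q = (6, 5) for the leading 1-bit.
double: tangent at (6, 5): λ = (3·6² + 0)/(2·5) ≡ 6/10. 10⁻¹ ≡ 12 (mod 17), so λ ≡ 6·12 ≡ 4.
  x = λ² - 6 - 6 = 16 - 12 ≡ 4; y = λ·(6 - 4) - 5 ≡ 3. → (4, 3)
double: tangent at (4, 3): λ = (3·4² + 0)/(2·3) ≡ 14/6. 6⁻¹ ≡ 3 (mod 17) since 6·3 = 18 ≡ 1, so λ ≡ 14·3 ≡ 8.
  x = λ² - 4 - 4 = 64 - 8 ≡ 5; y = λ·(4 - 5) - 3 ≡ 6. → (5, 6)

(5, 6)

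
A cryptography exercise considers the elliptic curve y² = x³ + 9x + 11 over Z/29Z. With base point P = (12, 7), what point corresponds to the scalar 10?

Repeated addition: build up to 10P.
2P: tangent at (12, 7): λ = (3·12² + 9)/(2·7) ≡ 6/14. 14⁻¹ ≡ 27 (mod 29), so λ ≡ 6·27 ≡ 17.
  x = λ² - 12 - 12 = 289 - 24 ≡ 4; y = λ·(12 - 4) - 7 ≡ 13. → (4, 13)
3P: (4, 13) + (12, 7). λ = (7 - 13)/(12 - 4) ≡ 23/8 mod 29. 8⁻¹ ≡ 11 (mod 29) since 8·11 = 88 ≡ 1, so λ ≡ 21.
  x = λ² - 4 - 12 = 441 - 16 ≡ 19; y = λ·(4 - 19) - 13 ≡ 20. → (19, 20)
4P: (19, 20) + (12, 7). λ = (7 - 20)/(12 - 19) ≡ 16/22 mod 29. 22⁻¹ ≡ 4 (mod 29), so λ ≡ 6.
  x = λ² - 19 - 12 = 36 - 31 ≡ 5; y = λ·(19 - 5) - 20 ≡ 6. → (5, 6)
5P: (5, 6) + (12, 7). λ = (7 - 6)/(12 - 5) ≡ 1/7 mod 29. 7⁻¹ ≡ 25 (mod 29), so λ ≡ 25.
  x = λ² - 5 - 12 = 625 - 17 ≡ 28; y = λ·(5 - 28) - 6 ≡ 28. → (28, 28)
6P: (28, 28) + (12, 7). λ = (7 - 28)/(12 - 28) ≡ 8/13 mod 29. 13⁻¹ ≡ 9 (mod 29) since 13·9 = 117 ≡ 1, so λ ≡ 14.
  x = λ² - 28 - 12 = 196 - 40 ≡ 11; y = λ·(28 - 11) - 28 ≡ 7. → (11, 7)
7P: (11, 7) + (12, 7). λ = (7 - 7)/(12 - 11) ≡ 0/1 mod 29. 1⁻¹ ≡ 1 (mod 29) since 1·1 = 1 ≡ 1, so λ ≡ 0.
  x = λ² - 11 - 12 = 0 - 23 ≡ 6; y = λ·(11 - 6) - 7 ≡ 22. → (6, 22)
8P: (6, 22) + (12, 7). λ = (7 - 22)/(12 - 6) ≡ 14/6 mod 29. 6⁻¹ ≡ 5 (mod 29), so λ ≡ 12.
  x = λ² - 6 - 12 = 144 - 18 ≡ 10; y = λ·(6 - 10) - 22 ≡ 17. → (10, 17)
9P: (10, 17) + (12, 7). λ = (7 - 17)/(12 - 10) ≡ 19/2 mod 29. 2⁻¹ ≡ 15 (mod 29), so λ ≡ 24.
  x = λ² - 10 - 12 = 576 - 22 ≡ 3; y = λ·(10 - 3) - 17 ≡ 6. → (3, 6)
10P: (3, 6) + (12, 7). λ = (7 - 6)/(12 - 3) ≡ 1/9 mod 29. 9⁻¹ ≡ 13 (mod 29) since 9·13 = 117 ≡ 1, so λ ≡ 13.
  x = λ² - 3 - 12 = 169 - 15 ≡ 9; y = λ·(3 - 9) - 6 ≡ 3. → (9, 3)

(9, 3)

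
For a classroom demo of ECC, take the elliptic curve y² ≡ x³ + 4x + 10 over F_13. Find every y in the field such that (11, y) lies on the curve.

none

x³ + 4x + 10 = 1385 ≡ 7 (mod 13).
7 is a non-residue mod 13; no y exists.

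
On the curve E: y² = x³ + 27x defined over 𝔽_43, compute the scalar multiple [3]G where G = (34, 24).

(37, 3)

Repeated addition: build up to 3G.
2G: tangent at (34, 24): λ = (3·34² + 27)/(2·24) ≡ 12/5. 5⁻¹ ≡ 26 (mod 43) since 5·26 = 130 ≡ 1, so λ ≡ 12·26 ≡ 11.
  x = λ² - 34 - 34 = 121 - 68 ≡ 10; y = λ·(34 - 10) - 24 ≡ 25. → (10, 25)
3G: (10, 25) + (34, 24). λ = (24 - 25)/(34 - 10) ≡ 42/24 mod 43. 24⁻¹ ≡ 9 (mod 43) since 24·9 = 216 ≡ 1, so λ ≡ 34.
  x = λ² - 10 - 34 = 1156 - 44 ≡ 37; y = λ·(10 - 37) - 25 ≡ 3. → (37, 3)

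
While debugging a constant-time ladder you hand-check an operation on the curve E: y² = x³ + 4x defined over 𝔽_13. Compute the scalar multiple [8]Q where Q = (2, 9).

Repeated addition: build up to 8Q.
2Q: tangent at (2, 9): λ = (3·2² + 4)/(2·9) ≡ 3/5. 5⁻¹ ≡ 8 (mod 13), so λ ≡ 3·8 ≡ 11.
  x = λ² - 2 - 2 = 121 - 4 ≡ 0; y = λ·(2 - 0) - 9 ≡ 0. → (0, 0)
3Q: (0, 0) + (2, 9). λ = (9 - 0)/(2 - 0) ≡ 9/2 mod 13. 2⁻¹ ≡ 7 (mod 13) since 2·7 = 14 ≡ 1, so λ ≡ 11.
  x = λ² - 0 - 2 = 121 - 2 ≡ 2; y = λ·(0 - 2) - 0 ≡ 4. → (2, 4)
4Q: (2, 4) + (2, 9): same x and y₁ ≡ -y₂, so the sum is 𝒪.
5Q: 𝒪 + (2, 9) = (2, 9) (identity).
6Q: tangent at (2, 9): λ = (3·2² + 4)/(2·9) ≡ 3/5. 5⁻¹ ≡ 8 (mod 13) since 5·8 = 40 ≡ 1, so λ ≡ 3·8 ≡ 11.
  x = λ² - 2 - 2 = 121 - 4 ≡ 0; y = λ·(2 - 0) - 9 ≡ 0. → (0, 0)
7Q: (0, 0) + (2, 9). λ = (9 - 0)/(2 - 0) ≡ 9/2 mod 13. 2⁻¹ ≡ 7 (mod 13), so λ ≡ 11.
  x = λ² - 0 - 2 = 121 - 2 ≡ 2; y = λ·(0 - 2) - 0 ≡ 4. → (2, 4)
8Q: (2, 4) + (2, 9): same x and y₁ ≡ -y₂, so the sum is 𝒪.

O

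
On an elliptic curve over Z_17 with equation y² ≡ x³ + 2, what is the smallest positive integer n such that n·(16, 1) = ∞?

6

2P: tangent at (16, 1): λ = (3·16² + 0)/(2·1) ≡ 3/2. 2⁻¹ ≡ 9 (mod 17) since 2·9 = 18 ≡ 1, so λ ≡ 3·9 ≡ 10.
  x = λ² - 16 - 16 = 100 - 32 ≡ 0; y = λ·(16 - 0) - 1 ≡ 6. → (0, 6)
3P: (0, 6) + (16, 1). λ = (1 - 6)/(16 - 0) ≡ 12/16 mod 17. 16⁻¹ ≡ 16 (mod 17) since 16·16 = 256 ≡ 1, so λ ≡ 5.
  x = λ² - 0 - 16 = 25 - 16 ≡ 9; y = λ·(0 - 9) - 6 ≡ 0. → (9, 0)
4P: (9, 0) + (16, 1). λ = (1 - 0)/(16 - 9) ≡ 1/7 mod 17. 7⁻¹ ≡ 5 (mod 17), so λ ≡ 5.
  x = λ² - 9 - 16 = 25 - 25 ≡ 0; y = λ·(9 - 0) - 0 ≡ 11. → (0, 11)
5P: (0, 11) + (16, 1). λ = (1 - 11)/(16 - 0) ≡ 7/16 mod 17. 16⁻¹ ≡ 16 (mod 17), so λ ≡ 10.
  x = λ² - 0 - 16 = 100 - 16 ≡ 16; y = λ·(0 - 16) - 11 ≡ 16. → (16, 16)
6P: (16, 16) + (16, 1): same x and y₁ ≡ -y₂, so the sum is ∞.
6P = ∞, so the order is 6.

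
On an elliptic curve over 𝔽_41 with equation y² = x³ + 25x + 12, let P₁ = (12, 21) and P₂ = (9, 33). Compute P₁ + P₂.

(36, 34)

(12, 21) + (9, 33). λ = (33 - 21)/(9 - 12) ≡ 12/38 mod 41. 38⁻¹ ≡ 27 (mod 41), so λ ≡ 37.
  x = λ² - 12 - 9 = 1369 - 21 ≡ 36; y = λ·(12 - 36) - 21 ≡ 34. → (36, 34)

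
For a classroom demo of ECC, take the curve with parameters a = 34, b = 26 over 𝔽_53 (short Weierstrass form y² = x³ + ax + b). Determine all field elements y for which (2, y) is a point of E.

x³ + 34x + 26 = 102 ≡ 49 (mod 53).
Square roots of 49 mod 53: 7 and 46 (since 7² = 49 ≡ 49).

7, 46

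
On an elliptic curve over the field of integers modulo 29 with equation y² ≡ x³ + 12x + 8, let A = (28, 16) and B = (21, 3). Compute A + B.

(16, 27)

(28, 16) + (21, 3). λ = (3 - 16)/(21 - 28) ≡ 16/22 mod 29. 22⁻¹ ≡ 4 (mod 29), so λ ≡ 6.
  x = λ² - 28 - 21 = 36 - 49 ≡ 16; y = λ·(28 - 16) - 16 ≡ 27. → (16, 27)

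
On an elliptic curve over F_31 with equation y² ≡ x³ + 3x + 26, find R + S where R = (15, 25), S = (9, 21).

(15, 25) + (9, 21). λ = (21 - 25)/(9 - 15) ≡ 27/25 mod 31. 25⁻¹ ≡ 5 (mod 31), so λ ≡ 11.
  x = λ² - 15 - 9 = 121 - 24 ≡ 4; y = λ·(15 - 4) - 25 ≡ 3. → (4, 3)

(4, 3)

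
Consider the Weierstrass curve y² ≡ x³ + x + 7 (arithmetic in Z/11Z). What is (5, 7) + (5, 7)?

tangent at (5, 7): λ = (3·5² + 1)/(2·7) ≡ 10/3. 3⁻¹ ≡ 4 (mod 11), so λ ≡ 10·4 ≡ 7.
  x = λ² - 5 - 5 = 49 - 10 ≡ 6; y = λ·(5 - 6) - 7 ≡ 8. → (6, 8)

(6, 8)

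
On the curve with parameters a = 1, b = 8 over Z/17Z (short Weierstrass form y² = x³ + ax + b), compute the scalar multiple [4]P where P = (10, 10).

Double-and-add on 4 = (100)₂. Start with P = (10, 10) for the leading 1-bit.
double: tangent at (10, 10): λ = (3·10² + 1)/(2·10) ≡ 12/3. 3⁻¹ ≡ 6 (mod 17) since 3·6 = 18 ≡ 1, so λ ≡ 12·6 ≡ 4.
  x = λ² - 10 - 10 = 16 - 20 ≡ 13; y = λ·(10 - 13) - 10 ≡ 12. → (13, 12)
double: tangent at (13, 12): λ = (3·13² + 1)/(2·12) ≡ 15/7. 7⁻¹ ≡ 5 (mod 17), so λ ≡ 15·5 ≡ 7.
  x = λ² - 13 - 13 = 49 - 26 ≡ 6; y = λ·(13 - 6) - 12 ≡ 3. → (6, 3)

(6, 3)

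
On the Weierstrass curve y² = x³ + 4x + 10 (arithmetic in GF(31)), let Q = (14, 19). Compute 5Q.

Repeated addition: build up to 5Q.
2Q: tangent at (14, 19): λ = (3·14² + 4)/(2·19) ≡ 3/7. 7⁻¹ ≡ 9 (mod 31) since 7·9 = 63 ≡ 1, so λ ≡ 3·9 ≡ 27.
  x = λ² - 14 - 14 = 729 - 28 ≡ 19; y = λ·(14 - 19) - 19 ≡ 1. → (19, 1)
3Q: (19, 1) + (14, 19). λ = (19 - 1)/(14 - 19) ≡ 18/26 mod 31. 26⁻¹ ≡ 6 (mod 31) since 26·6 = 156 ≡ 1, so λ ≡ 15.
  x = λ² - 19 - 14 = 225 - 33 ≡ 6; y = λ·(19 - 6) - 1 ≡ 8. → (6, 8)
4Q: (6, 8) + (14, 19). λ = (19 - 8)/(14 - 6) ≡ 11/8 mod 31. 8⁻¹ ≡ 4 (mod 31), so λ ≡ 13.
  x = λ² - 6 - 14 = 169 - 20 ≡ 25; y = λ·(6 - 25) - 8 ≡ 24. → (25, 24)
5Q: (25, 24) + (14, 19). λ = (19 - 24)/(14 - 25) ≡ 26/20 mod 31. 20⁻¹ ≡ 14 (mod 31), so λ ≡ 23.
  x = λ² - 25 - 14 = 529 - 39 ≡ 25; y = λ·(25 - 25) - 24 ≡ 7. → (25, 7)

(25, 7)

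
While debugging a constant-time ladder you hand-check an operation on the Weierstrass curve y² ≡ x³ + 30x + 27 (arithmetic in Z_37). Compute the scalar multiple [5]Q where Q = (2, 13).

(24, 20)

Repeated addition: build up to 5Q.
2Q: tangent at (2, 13): λ = (3·2² + 30)/(2·13) ≡ 5/26. 26⁻¹ ≡ 10 (mod 37), so λ ≡ 5·10 ≡ 13.
  x = λ² - 2 - 2 = 169 - 4 ≡ 17; y = λ·(2 - 17) - 13 ≡ 14. → (17, 14)
3Q: (17, 14) + (2, 13). λ = (13 - 14)/(2 - 17) ≡ 36/22 mod 37. 22⁻¹ ≡ 32 (mod 37) since 22·32 = 704 ≡ 1, so λ ≡ 5.
  x = λ² - 17 - 2 = 25 - 19 ≡ 6; y = λ·(17 - 6) - 14 ≡ 4. → (6, 4)
4Q: (6, 4) + (2, 13). λ = (13 - 4)/(2 - 6) ≡ 9/33 mod 37. 33⁻¹ ≡ 9 (mod 37), so λ ≡ 7.
  x = λ² - 6 - 2 = 49 - 8 ≡ 4; y = λ·(6 - 4) - 4 ≡ 10. → (4, 10)
5Q: (4, 10) + (2, 13). λ = (13 - 10)/(2 - 4) ≡ 3/35 mod 37. 35⁻¹ ≡ 18 (mod 37) since 35·18 = 630 ≡ 1, so λ ≡ 17.
  x = λ² - 4 - 2 = 289 - 6 ≡ 24; y = λ·(4 - 24) - 10 ≡ 20. → (24, 20)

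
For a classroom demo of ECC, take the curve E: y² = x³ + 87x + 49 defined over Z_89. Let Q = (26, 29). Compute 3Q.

Repeated addition: build up to 3Q.
2Q: tangent at (26, 29): λ = (3·26² + 87)/(2·29) ≡ 68/58. 58⁻¹ ≡ 66 (mod 89), so λ ≡ 68·66 ≡ 38.
  x = λ² - 26 - 26 = 1444 - 52 ≡ 57; y = λ·(26 - 57) - 29 ≡ 39. → (57, 39)
3Q: (57, 39) + (26, 29). λ = (29 - 39)/(26 - 57) ≡ 79/58 mod 89. 58⁻¹ ≡ 66 (mod 89), so λ ≡ 52.
  x = λ² - 57 - 26 = 2704 - 83 ≡ 40; y = λ·(57 - 40) - 39 ≡ 44. → (40, 44)

(40, 44)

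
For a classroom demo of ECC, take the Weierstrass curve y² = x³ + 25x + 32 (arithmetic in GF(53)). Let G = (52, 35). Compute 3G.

Repeated addition: build up to 3G.
2G: tangent at (52, 35): λ = (3·52² + 25)/(2·35) ≡ 28/17. 17⁻¹ ≡ 25 (mod 53), so λ ≡ 28·25 ≡ 11.
  x = λ² - 52 - 52 = 121 - 104 ≡ 17; y = λ·(52 - 17) - 35 ≡ 32. → (17, 32)
3G: (17, 32) + (52, 35). λ = (35 - 32)/(52 - 17) ≡ 3/35 mod 53. 35⁻¹ ≡ 50 (mod 53) since 35·50 = 1750 ≡ 1, so λ ≡ 44.
  x = λ² - 17 - 52 = 1936 - 69 ≡ 12; y = λ·(17 - 12) - 32 ≡ 29. → (12, 29)

(12, 29)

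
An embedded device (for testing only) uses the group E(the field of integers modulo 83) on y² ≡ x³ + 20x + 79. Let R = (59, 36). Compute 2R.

tangent at (59, 36): λ = (3·59² + 20)/(2·36) ≡ 5/72. 72⁻¹ ≡ 15 (mod 83), so λ ≡ 5·15 ≡ 75.
  x = λ² - 59 - 59 = 5625 - 118 ≡ 29; y = λ·(59 - 29) - 36 ≡ 56. → (29, 56)

(29, 56)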